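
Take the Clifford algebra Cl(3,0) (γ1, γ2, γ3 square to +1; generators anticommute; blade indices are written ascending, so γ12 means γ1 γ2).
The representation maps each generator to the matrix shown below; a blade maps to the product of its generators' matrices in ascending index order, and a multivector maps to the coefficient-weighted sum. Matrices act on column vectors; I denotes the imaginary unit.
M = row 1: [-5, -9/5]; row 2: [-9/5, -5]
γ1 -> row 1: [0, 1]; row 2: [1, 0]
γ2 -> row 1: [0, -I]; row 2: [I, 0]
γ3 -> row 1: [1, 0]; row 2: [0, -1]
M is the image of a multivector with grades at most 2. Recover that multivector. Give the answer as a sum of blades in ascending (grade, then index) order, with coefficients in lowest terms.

Method: 1, rho(γ1), rho(γ2), rho(γ3) form a trace-orthogonal basis of the 2x2 complex matrices (tr(X Y) = 2 if X = Y, else 0), so M = m0*1 + m1*rho(γ1) + m2*rho(γ2) + m3*rho(γ3) with m0 = tr(M)/2 = -5, m1 = tr(M rho(γ1))/2 = -9/5, m2 = tr(M rho(γ2))/2 = 0, m3 = tr(M rho(γ3))/2 = 0.
Multiplying table entries, the bivector images are rho(γ12) = I*rho(γ3), rho(γ13) = -I*rho(γ2), rho(γ23) = I*rho(γ1); with real blade coefficients the real parts of m0..m3 are the coefficients of 1, γ1, γ2, γ3 and the imaginary parts give the bivectors (γ23: Im m1, γ13: -Im m2, γ12: Im m3).
Answer: -5 - 9/5*γ1


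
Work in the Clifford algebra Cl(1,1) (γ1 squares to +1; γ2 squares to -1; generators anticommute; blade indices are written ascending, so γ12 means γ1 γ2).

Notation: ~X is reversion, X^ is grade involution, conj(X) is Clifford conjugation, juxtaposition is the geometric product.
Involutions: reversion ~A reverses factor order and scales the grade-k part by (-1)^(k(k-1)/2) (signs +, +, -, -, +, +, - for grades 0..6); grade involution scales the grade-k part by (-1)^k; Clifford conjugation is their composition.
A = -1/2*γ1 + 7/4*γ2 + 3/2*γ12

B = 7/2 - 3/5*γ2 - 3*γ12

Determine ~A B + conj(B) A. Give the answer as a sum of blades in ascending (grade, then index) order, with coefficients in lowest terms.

first term: 111/20 - 79/10*γ1 + 61/8*γ2 - 99/20*γ12
second term: 69/20 - 61/10*γ1 + 61/8*γ2 + 111/20*γ12
Answer: 9 - 14*γ1 + 61/4*γ2 + 3/5*γ12


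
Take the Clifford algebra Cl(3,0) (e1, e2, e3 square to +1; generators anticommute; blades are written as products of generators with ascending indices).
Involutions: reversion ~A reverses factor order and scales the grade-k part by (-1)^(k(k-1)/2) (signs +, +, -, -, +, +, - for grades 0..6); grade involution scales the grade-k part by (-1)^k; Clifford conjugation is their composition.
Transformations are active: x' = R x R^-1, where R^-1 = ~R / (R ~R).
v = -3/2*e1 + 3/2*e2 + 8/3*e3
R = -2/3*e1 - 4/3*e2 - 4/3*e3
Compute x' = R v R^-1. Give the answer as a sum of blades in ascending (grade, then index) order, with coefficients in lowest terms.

~R = -2/3*e1 - 4/3*e2 - 4/3*e3, and R ~R = 4, so R^-1 = ~R / (4).
R v = -41/9 - 3*e1 e2 - 34/9*e1 e3 - 14/9*e2 e3
Answer: 163/54*e1 + 83/54*e2 + 10/27*e3


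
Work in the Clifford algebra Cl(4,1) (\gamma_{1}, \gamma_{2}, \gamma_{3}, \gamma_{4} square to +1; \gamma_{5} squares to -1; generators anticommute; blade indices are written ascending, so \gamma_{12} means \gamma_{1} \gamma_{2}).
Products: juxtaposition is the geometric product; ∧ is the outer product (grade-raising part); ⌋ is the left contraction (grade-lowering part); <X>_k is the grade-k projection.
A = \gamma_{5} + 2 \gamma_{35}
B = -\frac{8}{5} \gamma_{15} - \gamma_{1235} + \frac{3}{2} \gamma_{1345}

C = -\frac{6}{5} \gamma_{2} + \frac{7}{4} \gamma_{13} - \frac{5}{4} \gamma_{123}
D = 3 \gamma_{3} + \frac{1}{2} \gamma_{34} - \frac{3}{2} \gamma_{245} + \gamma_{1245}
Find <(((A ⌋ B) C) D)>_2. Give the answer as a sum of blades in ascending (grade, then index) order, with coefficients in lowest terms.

step 1: -\frac{8}{5} \gamma_{1} - 2 \gamma_{12} - 3 \gamma_{14} - \gamma_{123} + \frac{3}{2} \gamma_{134}
step 2: -\frac{5}{4} + \frac{12}{5} \gamma_{1} - \frac{7}{4} \gamma_{2} - \frac{53}{10} \gamma_{3} - \frac{21}{8} \gamma_{4} + \frac{48}{25} \gamma_{12} - \frac{6}{5} \gamma_{13} + \frac{11}{2} \gamma_{23} + \frac{15}{8} \gamma_{24} - \frac{21}{4} \gamma_{34} - \frac{18}{5} \gamma_{124} - \frac{15}{4} \gamma_{234} - \frac{9}{5} \gamma_{1234}
step 3: -\frac{531}{40} - \frac{18}{5} \gamma_{1} + \frac{147}{8} \gamma_{2} - \frac{39}{16} \gamma_{3} + \frac{131}{10} \gamma_{4} + \frac{513}{80} \gamma_{5} + \frac{9}{10} \gamma_{12} + \frac{36}{5} \gamma_{13} - \frac{3}{5} \gamma_{14} - \frac{291}{40} \gamma_{15} - \frac{99}{16} \gamma_{23} + 14 \gamma_{24} - \frac{63}{16} \gamma_{25} + \frac{29}{4} \gamma_{34} + \frac{297}{40} \gamma_{35} + \frac{141}{200} \gamma_{45} + \frac{189}{25} \gamma_{123} + \frac{27}{5} \gamma_{124} - \frac{21}{8} \gamma_{125} + \frac{6}{5} \gamma_{134} + \frac{129}{20} \gamma_{135} - \frac{113}{100} \gamma_{145} - \frac{13}{2} \gamma_{234} + \frac{63}{8} \gamma_{235} + \frac{171}{40} \gamma_{245} + \frac{33}{4} \gamma_{345} + \frac{294}{25} \gamma_{1234} - \frac{21}{4} \gamma_{1235} - \frac{97}{20} \gamma_{1245} - \frac{11}{2} \gamma_{1345} - \frac{183}{20} \gamma_{2345} - \frac{71}{10} \gamma_{12345}
step 4: \frac{9}{10} \gamma_{12} + \frac{36}{5} \gamma_{13} - \frac{3}{5} \gamma_{14} - \frac{291}{40} \gamma_{15} - \frac{99}{16} \gamma_{23} + 14 \gamma_{24} - \frac{63}{16} \gamma_{25} + \frac{29}{4} \gamma_{34} + \frac{297}{40} \gamma_{35} + \frac{141}{200} \gamma_{45}
Answer: \frac{9}{10} \gamma_{12} + \frac{36}{5} \gamma_{13} - \frac{3}{5} \gamma_{14} - \frac{291}{40} \gamma_{15} - \frac{99}{16} \gamma_{23} + 14 \gamma_{24} - \frac{63}{16} \gamma_{25} + \frac{29}{4} \gamma_{34} + \frac{297}{40} \gamma_{35} + \frac{141}{200} \gamma_{45}


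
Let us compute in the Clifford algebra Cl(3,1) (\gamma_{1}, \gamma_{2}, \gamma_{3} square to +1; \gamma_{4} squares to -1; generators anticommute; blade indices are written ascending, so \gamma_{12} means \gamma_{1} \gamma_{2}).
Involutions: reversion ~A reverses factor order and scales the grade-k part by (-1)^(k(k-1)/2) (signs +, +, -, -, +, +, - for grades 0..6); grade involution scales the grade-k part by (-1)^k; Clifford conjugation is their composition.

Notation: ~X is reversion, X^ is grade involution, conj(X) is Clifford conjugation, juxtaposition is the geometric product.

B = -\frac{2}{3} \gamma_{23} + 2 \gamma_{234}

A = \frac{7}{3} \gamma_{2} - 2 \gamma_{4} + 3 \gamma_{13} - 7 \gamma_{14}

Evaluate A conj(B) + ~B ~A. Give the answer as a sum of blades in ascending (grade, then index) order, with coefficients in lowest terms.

first term: \frac{14}{9} \gamma_{3} - 2 \gamma_{12} + 4 \gamma_{23} + \frac{14}{3} \gamma_{34} + 14 \gamma_{123} - 6 \gamma_{124} - \frac{4}{3} \gamma_{234} - \frac{14}{3} \gamma_{1234}
second term: -\frac{14}{9} \gamma_{3} - 2 \gamma_{12} - 4 \gamma_{23} - \frac{14}{3} \gamma_{34} - 14 \gamma_{123} + 6 \gamma_{124} - \frac{4}{3} \gamma_{234} + \frac{14}{3} \gamma_{1234}
Answer: -4 \gamma_{12} - \frac{8}{3} \gamma_{234}


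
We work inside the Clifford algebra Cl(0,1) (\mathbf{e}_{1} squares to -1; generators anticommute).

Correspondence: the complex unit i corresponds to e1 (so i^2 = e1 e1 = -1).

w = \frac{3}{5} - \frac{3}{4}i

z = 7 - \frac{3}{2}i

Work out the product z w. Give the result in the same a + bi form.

In blades: z = 7 - \frac{3}{2} e_{1}, w = \frac{3}{5} - \frac{3}{4} e_{1}.
Distribute z over w term by term (generator squares from the signature, products reordered to ascending indices): (7)*w = \frac{21}{5} - \frac{21}{4} e_{1}; (-\frac{3}{2} e_{1})*w = -\frac{9}{8} - \frac{9}{10} e_{1}.
Sum: \frac{123}{40} - \frac{123}{20} e_{1}; translating back through the correspondence:
Answer: \frac{123}{40} - \frac{123}{20}i


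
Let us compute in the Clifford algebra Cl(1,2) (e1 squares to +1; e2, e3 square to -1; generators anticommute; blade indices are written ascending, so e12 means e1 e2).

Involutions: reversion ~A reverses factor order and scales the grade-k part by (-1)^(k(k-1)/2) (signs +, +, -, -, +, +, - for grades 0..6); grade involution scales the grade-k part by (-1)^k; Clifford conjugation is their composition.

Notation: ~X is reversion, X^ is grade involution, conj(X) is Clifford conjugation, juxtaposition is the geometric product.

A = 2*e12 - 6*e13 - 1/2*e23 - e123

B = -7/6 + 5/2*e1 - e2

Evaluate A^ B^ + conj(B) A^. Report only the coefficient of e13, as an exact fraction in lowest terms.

first term: -2*e1 + 5*e2 - 31/2*e3 - 7/3*e12 + 8*e13 - 23/12*e23 + 73/12*e123
second term: 2*e1 - 5*e2 + 31/2*e3 - 7/3*e12 + 8*e13 - 23/12*e23 + 73/12*e123
Answer: 16


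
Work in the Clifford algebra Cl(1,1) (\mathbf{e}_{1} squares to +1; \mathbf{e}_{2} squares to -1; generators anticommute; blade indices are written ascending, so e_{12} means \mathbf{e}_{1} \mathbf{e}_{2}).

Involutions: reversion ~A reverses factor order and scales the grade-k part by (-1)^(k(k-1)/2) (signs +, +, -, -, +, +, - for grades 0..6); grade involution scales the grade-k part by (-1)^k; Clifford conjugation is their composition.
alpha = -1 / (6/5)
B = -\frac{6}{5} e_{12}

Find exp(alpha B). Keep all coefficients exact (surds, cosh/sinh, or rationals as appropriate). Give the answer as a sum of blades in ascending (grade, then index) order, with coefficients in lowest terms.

B^2 = (-\frac{6}{5})^2*(e_{12})^2 = \frac{36}{25}*(+1) = \frac{36}{25} (a basis 2-blade squares to minus the product of its generators' squares).
B^2 = \frac{36}{25} — a positive square means the series sums to a boost: l = \frac{6}{5}, alpha*l = -1, so exp(alpha B) = cosh(-1) + (sinh(-1)/(\frac{6}{5}))*B = \cosh{\left(1 \right)} + (- \frac{5 \sinh{\left(1 \right)}}{6})*B.
Answer: \cosh{\left(1 \right)} + \sinh{\left(1 \right)} e_{12}


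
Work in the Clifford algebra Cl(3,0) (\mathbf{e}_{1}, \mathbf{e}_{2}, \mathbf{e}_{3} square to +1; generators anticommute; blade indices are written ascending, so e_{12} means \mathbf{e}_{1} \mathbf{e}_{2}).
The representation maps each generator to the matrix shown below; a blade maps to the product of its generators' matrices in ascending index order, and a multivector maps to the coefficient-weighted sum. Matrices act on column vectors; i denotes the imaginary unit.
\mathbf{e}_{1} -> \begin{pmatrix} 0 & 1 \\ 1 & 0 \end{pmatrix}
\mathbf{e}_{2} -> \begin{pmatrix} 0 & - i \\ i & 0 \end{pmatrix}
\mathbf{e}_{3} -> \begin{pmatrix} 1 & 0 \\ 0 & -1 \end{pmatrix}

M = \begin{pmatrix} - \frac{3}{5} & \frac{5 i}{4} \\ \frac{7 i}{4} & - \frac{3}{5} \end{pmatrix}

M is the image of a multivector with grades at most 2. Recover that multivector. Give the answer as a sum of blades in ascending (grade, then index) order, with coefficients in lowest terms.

Method: 1, rho(e_{1}), rho(e_{2}), rho(e_{3}) form a trace-orthogonal basis of the 2x2 complex matrices (tr(X Y) = 2 if X = Y, else 0), so M = m0*1 + m1*rho(e_{1}) + m2*rho(e_{2}) + m3*rho(e_{3}) with m0 = tr(M)/2 = - \frac{3}{5}, m1 = tr(M rho(e_{1}))/2 = \frac{3 i}{2}, m2 = tr(M rho(e_{2}))/2 = \frac{1}{4}, m3 = tr(M rho(e_{3}))/2 = 0.
Multiplying table entries, the bivector images are rho(e_{12}) = i*rho(e_{3}), rho(e_{13}) = -i*rho(e_{2}), rho(e_{23}) = i*rho(e_{1}); with real blade coefficients the real parts of m0..m3 are the coefficients of 1, e_{1}, e_{2}, e_{3} and the imaginary parts give the bivectors (e_{23}: Im m1, e_{13}: -Im m2, e_{12}: Im m3).
Answer: -\frac{3}{5} + \frac{1}{4} e_{2} + \frac{3}{2} e_{23}


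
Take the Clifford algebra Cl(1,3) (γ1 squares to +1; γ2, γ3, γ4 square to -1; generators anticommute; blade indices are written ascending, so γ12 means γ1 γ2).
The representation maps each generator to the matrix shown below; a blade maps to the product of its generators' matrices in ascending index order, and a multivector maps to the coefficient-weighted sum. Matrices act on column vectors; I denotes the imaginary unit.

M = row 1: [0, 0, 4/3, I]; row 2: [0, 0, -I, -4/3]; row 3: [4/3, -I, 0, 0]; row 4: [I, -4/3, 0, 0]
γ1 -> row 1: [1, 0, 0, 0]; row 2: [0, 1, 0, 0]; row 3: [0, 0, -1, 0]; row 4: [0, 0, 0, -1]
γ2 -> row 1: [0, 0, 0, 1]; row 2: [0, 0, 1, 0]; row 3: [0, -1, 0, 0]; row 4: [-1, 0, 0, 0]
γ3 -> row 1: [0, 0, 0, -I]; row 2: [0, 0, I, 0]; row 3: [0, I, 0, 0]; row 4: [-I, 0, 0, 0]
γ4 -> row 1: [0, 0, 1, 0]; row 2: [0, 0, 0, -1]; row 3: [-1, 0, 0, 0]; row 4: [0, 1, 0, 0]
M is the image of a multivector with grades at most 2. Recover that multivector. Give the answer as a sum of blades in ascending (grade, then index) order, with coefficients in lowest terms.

Method: the blade images are trace-orthogonal — tr(rho(e_A) rho(e_B)^-1) = 4 if A = B and 0 otherwise — and rho(e_A)^-1 = (e_A)^2 * rho(e_A) with (e_A)^2 = +1 or -1, so the coefficient of e_A in the preimage is (e_A)^2 * tr(M rho(e_A))/4.
Nonzero projections over blades of grade <= 2: γ3: (γ3)^2 = -1, tr(M rho(γ3)) = 4, coefficient -1; γ14: (γ14)^2 = +1, tr(M rho(γ14)) = 16/3, coefficient 4/3. Every other blade of grade <= 2 projects to 0.
Answer: -γ3 + 4/3*γ14


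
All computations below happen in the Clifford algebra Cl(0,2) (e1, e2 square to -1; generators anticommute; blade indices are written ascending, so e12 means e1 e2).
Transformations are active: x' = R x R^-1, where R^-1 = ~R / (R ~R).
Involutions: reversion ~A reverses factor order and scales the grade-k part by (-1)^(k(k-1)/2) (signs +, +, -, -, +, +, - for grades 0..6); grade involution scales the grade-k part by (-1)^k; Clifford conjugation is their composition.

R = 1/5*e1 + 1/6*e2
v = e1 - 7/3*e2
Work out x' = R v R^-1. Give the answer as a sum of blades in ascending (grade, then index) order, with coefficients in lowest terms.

~R = 1/5*e1 + 1/6*e2, and R ~R = -61/900, so R^-1 = ~R / (-61/900).
R v = 17/90 - 19/30*e12
Answer: -129/61*e1 + 257/183*e2


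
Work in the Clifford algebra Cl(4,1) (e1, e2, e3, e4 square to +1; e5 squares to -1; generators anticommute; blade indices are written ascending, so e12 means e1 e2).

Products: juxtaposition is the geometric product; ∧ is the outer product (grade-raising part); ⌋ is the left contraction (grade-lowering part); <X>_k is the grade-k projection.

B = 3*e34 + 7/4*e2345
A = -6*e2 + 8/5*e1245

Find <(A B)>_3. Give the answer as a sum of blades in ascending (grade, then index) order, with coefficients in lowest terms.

step 1: 14/5*e13 - 18*e234 - 21/2*e345 - 24/5*e1235
step 2: -18*e234 - 21/2*e345
Answer: -18*e234 - 21/2*e345


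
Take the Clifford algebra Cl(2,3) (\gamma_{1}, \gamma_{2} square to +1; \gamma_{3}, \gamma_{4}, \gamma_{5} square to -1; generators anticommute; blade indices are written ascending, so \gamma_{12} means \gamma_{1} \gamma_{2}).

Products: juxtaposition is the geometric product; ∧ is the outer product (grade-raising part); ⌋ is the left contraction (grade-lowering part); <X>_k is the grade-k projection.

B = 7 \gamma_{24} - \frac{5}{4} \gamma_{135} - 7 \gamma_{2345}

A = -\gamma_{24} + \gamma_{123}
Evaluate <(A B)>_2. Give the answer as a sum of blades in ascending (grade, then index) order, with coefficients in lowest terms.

step 1: -7 + \frac{5}{4} \gamma_{25} - 7 \gamma_{35} - 7 \gamma_{134} - 7 \gamma_{145} - \frac{5}{4} \gamma_{12345}
step 2: \frac{5}{4} \gamma_{25} - 7 \gamma_{35}
Answer: \frac{5}{4} \gamma_{25} - 7 \gamma_{35}


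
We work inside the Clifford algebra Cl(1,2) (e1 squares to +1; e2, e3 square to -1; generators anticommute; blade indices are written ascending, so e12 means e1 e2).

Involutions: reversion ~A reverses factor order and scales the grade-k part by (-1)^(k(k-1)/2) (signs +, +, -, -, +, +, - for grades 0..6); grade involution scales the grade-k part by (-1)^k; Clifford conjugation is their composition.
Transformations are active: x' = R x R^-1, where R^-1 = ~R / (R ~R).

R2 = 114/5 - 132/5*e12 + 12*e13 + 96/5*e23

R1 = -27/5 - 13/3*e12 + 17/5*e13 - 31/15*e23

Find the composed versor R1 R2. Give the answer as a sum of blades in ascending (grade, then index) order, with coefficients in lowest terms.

Distribute over the terms of R1 (each basis-blade product reordered to ascending indices, repeated generators contracted through their squares):
(-27/5) R2 = -3078/25 + 3564/25*e12 - 324/5*e13 - 2592/25*e23
(-13/3*e12) R2 = 572/5 - 494/5*e12 + 416/5*e13 + 52*e23
(17/5*e13) R2 = 204/5 + 1632/25*e12 + 1938/25*e13 - 2244/25*e23
(-31/15*e23) R2 = 992/25 + 124/5*e12 + 1364/25*e13 - 1178/25*e23
Summing the partial products and collecting blades:
Answer: 1794/25 + 3346/25*e12 + 3762/25*e13 - 4714/25*e23


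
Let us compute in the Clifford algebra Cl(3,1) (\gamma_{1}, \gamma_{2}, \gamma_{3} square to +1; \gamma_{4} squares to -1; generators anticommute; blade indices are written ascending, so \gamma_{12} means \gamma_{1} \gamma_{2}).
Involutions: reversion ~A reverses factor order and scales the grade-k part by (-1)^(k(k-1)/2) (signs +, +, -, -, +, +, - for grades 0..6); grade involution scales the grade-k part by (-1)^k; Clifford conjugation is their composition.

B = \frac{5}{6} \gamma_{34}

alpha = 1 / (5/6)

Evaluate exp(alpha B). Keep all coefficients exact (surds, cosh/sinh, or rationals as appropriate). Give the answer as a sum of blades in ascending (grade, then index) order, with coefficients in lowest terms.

B^2 = (\frac{5}{6})^2*(\gamma_{34})^2 = \frac{25}{36}*(+1) = \frac{25}{36} (a basis 2-blade squares to minus the product of its generators' squares).
B^2 = \frac{25}{36} — a positive square means the series sums to a boost: l = \frac{5}{6}, alpha*l = 1, so exp(alpha B) = cosh(1) + (sinh(1)/(\frac{5}{6}))*B = \cosh{\left(1 \right)} + (\frac{6 \sinh{\left(1 \right)}}{5})*B.
Answer: \cosh{\left(1 \right)} + \sinh{\left(1 \right)} \gamma_{34}


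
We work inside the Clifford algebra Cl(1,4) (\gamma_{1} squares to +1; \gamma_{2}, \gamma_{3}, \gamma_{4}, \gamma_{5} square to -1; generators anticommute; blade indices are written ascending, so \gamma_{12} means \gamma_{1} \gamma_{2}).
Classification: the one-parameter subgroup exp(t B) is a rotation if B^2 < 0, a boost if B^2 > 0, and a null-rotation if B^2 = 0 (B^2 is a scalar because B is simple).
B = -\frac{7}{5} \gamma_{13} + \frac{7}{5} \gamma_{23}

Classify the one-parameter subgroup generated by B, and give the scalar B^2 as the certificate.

B^2 term by term: the squares give (-\frac{7}{5})^2*(\gamma_{13})^2 + (\frac{7}{5})^2*(\gamma_{23})^2 = \frac{49}{25}*(+1) + \frac{49}{25}*(-1) = 0 (each basis 2-blade squares to minus the product of its generators' squares); cross terms between blades sharing an index anticommute and cancel. So B^2 = 0.
Answer: null-rotation, certificate B^2 = 0. One invariant decides it: the square 0 survives every conjugation, and its sign is exactly the classification.


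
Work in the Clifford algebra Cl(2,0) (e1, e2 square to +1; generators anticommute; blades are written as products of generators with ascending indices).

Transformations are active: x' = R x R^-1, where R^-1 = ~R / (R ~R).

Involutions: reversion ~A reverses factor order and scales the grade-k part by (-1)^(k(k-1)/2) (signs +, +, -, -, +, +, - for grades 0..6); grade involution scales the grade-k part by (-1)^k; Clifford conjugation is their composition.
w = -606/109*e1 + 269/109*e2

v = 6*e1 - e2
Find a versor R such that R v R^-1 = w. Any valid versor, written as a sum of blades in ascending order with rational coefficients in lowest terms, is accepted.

Reasoning: v^2 = w^2 = 37 since conjugation preserves the quadratic form; R = v + w = 48/109*e1 + 160/109*e2 is then valid when invertible, keeping its own part and reversing (v - w)/2.
Answer: 48/109*e1 + 160/109*e2


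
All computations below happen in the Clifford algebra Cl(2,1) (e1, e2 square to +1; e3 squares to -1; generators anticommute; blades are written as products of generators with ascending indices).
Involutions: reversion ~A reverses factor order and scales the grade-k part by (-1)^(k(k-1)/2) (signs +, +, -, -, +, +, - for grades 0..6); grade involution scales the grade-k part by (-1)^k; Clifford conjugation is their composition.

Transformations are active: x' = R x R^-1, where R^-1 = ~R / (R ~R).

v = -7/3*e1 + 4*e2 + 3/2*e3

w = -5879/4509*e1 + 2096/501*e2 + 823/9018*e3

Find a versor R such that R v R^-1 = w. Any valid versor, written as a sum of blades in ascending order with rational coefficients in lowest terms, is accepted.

Construction: equal norms (both 691/36) license R = v + w = -16400/4509*e1 + 4100/501*e2 + 7175/4509*e3 — nothing changes along that direction, while (v - w)/2 changes sign, so v maps onto w.
Answer: -16400/4509*e1 + 4100/501*e2 + 7175/4509*e3


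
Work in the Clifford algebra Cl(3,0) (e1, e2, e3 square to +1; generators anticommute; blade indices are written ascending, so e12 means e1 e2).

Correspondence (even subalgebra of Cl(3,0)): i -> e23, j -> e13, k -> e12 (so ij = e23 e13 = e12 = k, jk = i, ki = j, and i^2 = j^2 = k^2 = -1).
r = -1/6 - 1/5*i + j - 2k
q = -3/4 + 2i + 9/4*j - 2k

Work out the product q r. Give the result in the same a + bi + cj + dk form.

In blades: q = -3/4 - 2*e12 + 9/4*e13 + 2*e23, r = -1/6 - 2*e12 + e13 - 1/5*e23.
Distribute q over r term by term (generator squares from the signature, products reordered to ascending indices): (-3/4)*r = 1/8 + 3/2*e12 - 3/4*e13 + 3/20*e23; (-2*e12)*r = -4 + 1/3*e12 + 2/5*e13 + 2*e23; (9/4*e13)*r = -9/4 + 9/20*e12 - 3/8*e13 - 9/2*e23; (2*e23)*r = 2/5 + 2*e12 + 4*e13 - 1/3*e23.
Sum: -229/40 + 257/60*e12 + 131/40*e13 - 161/60*e23; translating back through the correspondence:
Answer: -229/40 - 161/60*i + 131/40*j + 257/60*k


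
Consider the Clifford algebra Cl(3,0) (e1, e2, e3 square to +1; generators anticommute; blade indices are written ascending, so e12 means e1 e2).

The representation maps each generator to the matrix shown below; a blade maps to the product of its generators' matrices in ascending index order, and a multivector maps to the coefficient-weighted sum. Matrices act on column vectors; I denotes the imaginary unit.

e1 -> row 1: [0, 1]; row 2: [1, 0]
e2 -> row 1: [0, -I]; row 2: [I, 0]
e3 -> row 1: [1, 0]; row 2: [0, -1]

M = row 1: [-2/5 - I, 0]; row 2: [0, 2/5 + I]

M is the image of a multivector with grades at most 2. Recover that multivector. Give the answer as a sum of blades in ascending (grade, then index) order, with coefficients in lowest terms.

Method: 1, rho(e1), rho(e2), rho(e3) form a trace-orthogonal basis of the 2x2 complex matrices (tr(X Y) = 2 if X = Y, else 0), so M = m0*1 + m1*rho(e1) + m2*rho(e2) + m3*rho(e3) with m0 = tr(M)/2 = 0, m1 = tr(M rho(e1))/2 = 0, m2 = tr(M rho(e2))/2 = 0, m3 = tr(M rho(e3))/2 = -2/5 - I.
Multiplying table entries, the bivector images are rho(e12) = I*rho(e3), rho(e13) = -I*rho(e2), rho(e23) = I*rho(e1); with real blade coefficients the real parts of m0..m3 are the coefficients of 1, e1, e2, e3 and the imaginary parts give the bivectors (e23: Im m1, e13: -Im m2, e12: Im m3).
Answer: -2/5*e3 - e12


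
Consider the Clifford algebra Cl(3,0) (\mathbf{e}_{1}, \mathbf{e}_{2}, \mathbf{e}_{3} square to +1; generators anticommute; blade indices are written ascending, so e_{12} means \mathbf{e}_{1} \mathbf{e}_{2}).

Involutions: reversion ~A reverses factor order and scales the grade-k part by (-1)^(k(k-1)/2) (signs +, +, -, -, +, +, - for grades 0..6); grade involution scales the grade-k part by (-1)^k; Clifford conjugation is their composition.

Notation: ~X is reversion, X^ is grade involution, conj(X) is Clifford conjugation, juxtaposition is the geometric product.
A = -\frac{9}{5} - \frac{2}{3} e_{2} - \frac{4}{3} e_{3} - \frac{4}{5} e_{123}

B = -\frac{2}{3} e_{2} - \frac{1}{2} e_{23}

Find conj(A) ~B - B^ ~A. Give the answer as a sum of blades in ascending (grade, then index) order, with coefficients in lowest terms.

first term: -\frac{4}{9} + \frac{2}{5} e_{1} + \frac{8}{15} e_{2} + \frac{1}{3} e_{3} - \frac{8}{15} e_{13} - \frac{1}{90} e_{23}
second term: -\frac{4}{9} + \frac{2}{5} e_{1} - \frac{8}{15} e_{2} - \frac{1}{3} e_{3} - \frac{8}{15} e_{13} + \frac{1}{90} e_{23}
Answer: \frac{16}{15} e_{2} + \frac{2}{3} e_{3} - \frac{1}{45} e_{23}


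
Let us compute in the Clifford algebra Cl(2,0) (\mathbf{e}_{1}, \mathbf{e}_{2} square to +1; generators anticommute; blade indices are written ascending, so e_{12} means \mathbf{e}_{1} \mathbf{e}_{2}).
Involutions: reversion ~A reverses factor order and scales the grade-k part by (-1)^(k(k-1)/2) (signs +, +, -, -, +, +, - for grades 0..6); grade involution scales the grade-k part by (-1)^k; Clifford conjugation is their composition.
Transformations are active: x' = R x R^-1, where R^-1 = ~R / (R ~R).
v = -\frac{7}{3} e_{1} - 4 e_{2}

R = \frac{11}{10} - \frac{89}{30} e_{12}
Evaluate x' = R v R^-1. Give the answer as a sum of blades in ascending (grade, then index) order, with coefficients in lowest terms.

~R = \frac{11}{10} + \frac{89}{30} e_{12}, and R ~R = \frac{901}{90}, so R^-1 = ~R / (\frac{901}{90}).
R v = \frac{93}{10} e_{1} - \frac{1019}{90} e_{2}
Answer: \frac{59156}{13515} e_{1} + \frac{6811}{4505} e_{2}


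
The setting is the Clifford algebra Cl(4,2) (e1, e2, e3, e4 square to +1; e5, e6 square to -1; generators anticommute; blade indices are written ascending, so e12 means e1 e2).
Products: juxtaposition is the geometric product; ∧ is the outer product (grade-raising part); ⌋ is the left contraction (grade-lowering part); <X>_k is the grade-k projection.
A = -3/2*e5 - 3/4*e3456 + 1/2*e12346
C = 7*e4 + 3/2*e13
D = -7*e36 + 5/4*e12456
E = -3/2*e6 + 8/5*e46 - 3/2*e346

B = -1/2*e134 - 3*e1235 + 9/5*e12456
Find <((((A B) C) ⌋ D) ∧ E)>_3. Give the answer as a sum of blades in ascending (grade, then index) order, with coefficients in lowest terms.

step 1: 1/4*e26 + 9/10*e35 + 117/20*e123 - 3/8*e156 - 3/2*e456 - 99/20*e1246 - 3/4*e1345
step 2: 351/40*e2 - 27/20*e15 + 9/8*e45 - 21/2*e56 + 693/20*e126 + 21/4*e135 - 7/4*e246 - 63/10*e345 - 9/16*e356 + 819/20*e1234 - 3/8*e1236 - 21/8*e1456 + 297/40*e2346 - 9/4*e13456
step 3: 105/32*e2 - 35/16*e15 + 693/16*e45 + 105/8*e124 + 45/32*e126 - 27/16*e246 - 351/32*e1456
step 4: -315/64*e26 + 105/32*e156 + 21/4*e246 - 2079/32*e456 - 315/16*e1246 + 7/2*e1456 - 315/64*e2346 + 105/32*e13456
step 5: 105/32*e156 + 21/4*e246 - 2079/32*e456
Answer: 105/32*e156 + 21/4*e246 - 2079/32*e456


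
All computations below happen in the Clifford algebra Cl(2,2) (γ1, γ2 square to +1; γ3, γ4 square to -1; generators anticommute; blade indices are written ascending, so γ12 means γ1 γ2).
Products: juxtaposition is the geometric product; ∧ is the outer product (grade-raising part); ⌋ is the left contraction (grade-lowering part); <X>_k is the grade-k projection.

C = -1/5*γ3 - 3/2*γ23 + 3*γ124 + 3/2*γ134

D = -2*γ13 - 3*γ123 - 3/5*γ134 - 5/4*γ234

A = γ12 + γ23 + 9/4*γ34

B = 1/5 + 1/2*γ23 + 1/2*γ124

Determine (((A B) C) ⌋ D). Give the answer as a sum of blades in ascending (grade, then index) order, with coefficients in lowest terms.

step 1: 1/2 - 1/2*γ4 + 1/5*γ12 + 1/2*γ13 + 1/5*γ23 + 9/8*γ24 + 9/20*γ34 - 9/8*γ123 - 1/2*γ134
step 2: 9/20 + 359/80*γ1 + 1/25*γ2 - 1/10*γ3 + 3/50*γ4 + 21/40*γ12 + 9/20*γ13 + 1/10*γ14 + 3/4*γ23 + 81/80*γ24 + 127/80*γ34 + 119/400*γ123 + 39/20*γ124 + 3/20*γ134 + 87/40*γ234
step 3: 813/800 - 439/400*γ1 + 1067/320*γ2 - 9719/1600*γ3 - 483/400*γ4 - 3/10*γ12 - 93/125*γ13 + 3/50*γ14 - 1071/80*γ23 + 1/8*γ24 - 1097/400*γ34 - 27/20*γ123 - 27/100*γ134 - 9/16*γ234
Answer: 813/800 - 439/400*γ1 + 1067/320*γ2 - 9719/1600*γ3 - 483/400*γ4 - 3/10*γ12 - 93/125*γ13 + 3/50*γ14 - 1071/80*γ23 + 1/8*γ24 - 1097/400*γ34 - 27/20*γ123 - 27/100*γ134 - 9/16*γ234


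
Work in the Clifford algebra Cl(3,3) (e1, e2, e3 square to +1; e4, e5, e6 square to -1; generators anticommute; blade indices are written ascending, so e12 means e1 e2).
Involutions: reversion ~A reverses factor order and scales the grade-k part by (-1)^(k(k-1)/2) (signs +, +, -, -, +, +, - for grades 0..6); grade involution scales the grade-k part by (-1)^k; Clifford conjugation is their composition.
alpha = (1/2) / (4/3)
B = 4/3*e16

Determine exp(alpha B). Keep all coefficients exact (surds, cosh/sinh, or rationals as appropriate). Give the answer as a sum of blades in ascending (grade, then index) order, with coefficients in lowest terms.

B^2 = (4/3)^2*(e16)^2 = 16/9*(+1) = 16/9 (a basis 2-blade squares to minus the product of its generators' squares).
B^2 = 16/9 — a positive square means the series sums to a boost: l = 4/3, alpha*l = 1/2, so exp(alpha B) = cosh(1/2) + (sinh(1/2)/(4/3))*B = cosh(1/2) + (3*sinh(1/2)/4)*B.
Answer: cosh(1/2) + sinh(1/2)*e16


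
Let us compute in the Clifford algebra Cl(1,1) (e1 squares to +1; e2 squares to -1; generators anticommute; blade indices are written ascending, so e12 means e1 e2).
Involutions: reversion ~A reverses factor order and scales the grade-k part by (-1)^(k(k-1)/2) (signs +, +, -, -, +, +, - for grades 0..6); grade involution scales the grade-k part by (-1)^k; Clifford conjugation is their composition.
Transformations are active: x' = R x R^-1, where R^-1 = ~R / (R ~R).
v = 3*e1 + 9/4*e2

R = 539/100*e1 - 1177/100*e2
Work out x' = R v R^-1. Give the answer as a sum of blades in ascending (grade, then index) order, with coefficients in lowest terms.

~R = 539/100*e1 - 1177/100*e2, and R ~R = -136851/1250, so R^-1 = ~R / (-136851/1250).
R v = 17061/400 + 759/16*e12
Answer: -43429/6032*e1 + 41747/6032*e2


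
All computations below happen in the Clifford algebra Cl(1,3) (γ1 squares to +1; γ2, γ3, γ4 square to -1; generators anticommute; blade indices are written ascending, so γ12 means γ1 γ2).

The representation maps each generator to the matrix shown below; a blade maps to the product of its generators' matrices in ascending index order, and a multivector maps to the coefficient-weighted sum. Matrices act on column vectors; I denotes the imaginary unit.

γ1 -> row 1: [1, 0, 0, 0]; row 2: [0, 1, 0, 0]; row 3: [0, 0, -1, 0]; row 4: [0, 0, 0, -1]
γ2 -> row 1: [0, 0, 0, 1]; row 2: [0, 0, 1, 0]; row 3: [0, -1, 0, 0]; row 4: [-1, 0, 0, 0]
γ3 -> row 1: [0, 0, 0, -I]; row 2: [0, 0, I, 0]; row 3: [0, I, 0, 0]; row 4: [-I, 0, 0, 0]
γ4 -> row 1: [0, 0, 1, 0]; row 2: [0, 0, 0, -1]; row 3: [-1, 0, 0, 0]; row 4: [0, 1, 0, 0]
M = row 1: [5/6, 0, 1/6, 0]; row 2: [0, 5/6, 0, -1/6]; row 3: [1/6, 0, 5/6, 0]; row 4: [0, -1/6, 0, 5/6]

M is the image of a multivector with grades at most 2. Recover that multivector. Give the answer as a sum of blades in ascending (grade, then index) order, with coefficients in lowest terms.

Method: the blade images are trace-orthogonal — tr(rho(e_A) rho(e_B)^-1) = 4 if A = B and 0 otherwise — and rho(e_A)^-1 = (e_A)^2 * rho(e_A) with (e_A)^2 = +1 or -1, so the coefficient of e_A in the preimage is (e_A)^2 * tr(M rho(e_A))/4.
Nonzero projections over blades of grade <= 2: 1: (1)^2 = +1, tr(M 1) = 10/3, coefficient 5/6; γ14: (γ14)^2 = +1, tr(M rho(γ14)) = 2/3, coefficient 1/6. Every other blade of grade <= 2 projects to 0.
Answer: 5/6 + 1/6*γ14


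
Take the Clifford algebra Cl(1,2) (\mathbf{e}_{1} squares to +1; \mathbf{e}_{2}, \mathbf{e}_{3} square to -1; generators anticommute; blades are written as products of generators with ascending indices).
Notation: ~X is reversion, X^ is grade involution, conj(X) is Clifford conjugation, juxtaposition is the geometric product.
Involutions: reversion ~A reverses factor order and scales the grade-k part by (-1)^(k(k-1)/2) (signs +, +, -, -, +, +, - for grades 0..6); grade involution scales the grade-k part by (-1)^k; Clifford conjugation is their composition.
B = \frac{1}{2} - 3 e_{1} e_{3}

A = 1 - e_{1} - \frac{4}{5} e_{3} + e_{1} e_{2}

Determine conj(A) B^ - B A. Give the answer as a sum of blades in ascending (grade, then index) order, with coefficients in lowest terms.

first term: \frac{1}{2} - \frac{19}{10} e_{1} - \frac{13}{5} e_{3} - \frac{1}{2} e_{1} e_{2} - 3 e_{1} e_{3} - 3 e_{2} e_{3}
second term: \frac{1}{2} - \frac{29}{10} e_{1} - \frac{17}{5} e_{3} + \frac{1}{2} e_{1} e_{2} - 3 e_{1} e_{3} - 3 e_{2} e_{3}
Answer: e_{1} + \frac{4}{5} e_{3} - e_{1} e_{2}


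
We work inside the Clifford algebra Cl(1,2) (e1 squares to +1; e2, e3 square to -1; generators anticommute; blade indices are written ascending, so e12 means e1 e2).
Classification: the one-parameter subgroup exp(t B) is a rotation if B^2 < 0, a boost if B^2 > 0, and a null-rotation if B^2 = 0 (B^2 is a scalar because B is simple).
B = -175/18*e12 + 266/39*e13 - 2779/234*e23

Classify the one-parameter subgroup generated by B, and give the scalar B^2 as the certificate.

B^2 term by term: the squares give (-175/18)^2*(e12)^2 + (266/39)^2*(e13)^2 + (-2779/234)^2*(e23)^2 = 30625/324*(+1) + 70756/1521*(+1) + 7722841/54756*(-1) = 0 (each basis 2-blade squares to minus the product of its generators' squares); cross terms between blades sharing an index anticommute and cancel. So B^2 = 0.
Answer: null-rotation, certificate B^2 = 0. Note: conjugating B changes its blade decomposition but never the scalar B^2 = 0, whose sign settles the classification.


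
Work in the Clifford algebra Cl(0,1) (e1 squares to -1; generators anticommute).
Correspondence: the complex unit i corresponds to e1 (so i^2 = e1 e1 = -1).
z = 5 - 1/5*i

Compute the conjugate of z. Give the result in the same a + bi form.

In blades: z = 5 - 1/5*e1.
Conjugation here is Clifford conjugation: the scalar is fixed and the grade-1 and grade-2 blades all flip sign, giving 5 + 1/5*e1; translating back:
Answer: 5 + 1/5*i


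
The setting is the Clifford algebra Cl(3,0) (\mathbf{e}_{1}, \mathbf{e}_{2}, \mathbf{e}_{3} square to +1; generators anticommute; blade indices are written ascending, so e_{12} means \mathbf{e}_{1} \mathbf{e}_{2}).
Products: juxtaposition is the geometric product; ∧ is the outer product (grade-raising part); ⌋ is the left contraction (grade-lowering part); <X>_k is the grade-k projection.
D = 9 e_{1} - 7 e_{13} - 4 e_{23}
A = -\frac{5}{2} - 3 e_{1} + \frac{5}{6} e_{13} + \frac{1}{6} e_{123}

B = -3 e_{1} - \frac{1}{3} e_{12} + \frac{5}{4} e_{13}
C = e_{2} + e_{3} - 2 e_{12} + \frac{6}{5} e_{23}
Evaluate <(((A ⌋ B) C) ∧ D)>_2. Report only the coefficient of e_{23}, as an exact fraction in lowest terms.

step 1: \frac{191}{24} + \frac{15}{2} e_{1} + e_{2} - \frac{15}{4} e_{3} + \frac{5}{6} e_{12} - \frac{25}{8} e_{13}
step 2: -\frac{13}{12} - \frac{7}{24} e_{1} - \frac{61}{24} e_{2} + \frac{1099}{120} e_{3} - \frac{14}{3} e_{12} + \frac{17}{2} e_{13} + \frac{411}{20} e_{23} + \frac{491}{24} e_{123}
step 3: -\frac{39}{4} e_{1} + \frac{183}{8} e_{12} - \frac{8981}{120} e_{13} + \frac{13}{3} e_{23} + \frac{6733}{40} e_{123}
step 4: \frac{183}{8} e_{12} - \frac{8981}{120} e_{13} + \frac{13}{3} e_{23}
Answer: \frac{13}{3}


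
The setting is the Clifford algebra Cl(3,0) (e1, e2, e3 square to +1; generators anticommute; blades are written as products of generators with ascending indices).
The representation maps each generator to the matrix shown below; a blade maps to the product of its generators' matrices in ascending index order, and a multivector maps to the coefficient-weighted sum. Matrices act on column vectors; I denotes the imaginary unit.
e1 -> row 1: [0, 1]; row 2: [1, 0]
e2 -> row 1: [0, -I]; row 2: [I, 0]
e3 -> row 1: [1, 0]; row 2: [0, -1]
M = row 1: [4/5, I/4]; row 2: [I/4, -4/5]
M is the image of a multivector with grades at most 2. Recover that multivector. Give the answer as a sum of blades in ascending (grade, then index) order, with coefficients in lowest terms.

Method: 1, rho(e1), rho(e2), rho(e3) form a trace-orthogonal basis of the 2x2 complex matrices (tr(X Y) = 2 if X = Y, else 0), so M = m0*1 + m1*rho(e1) + m2*rho(e2) + m3*rho(e3) with m0 = tr(M)/2 = 0, m1 = tr(M rho(e1))/2 = I/4, m2 = tr(M rho(e2))/2 = 0, m3 = tr(M rho(e3))/2 = 4/5.
Multiplying table entries, the bivector images are rho(e1 e2) = I*rho(e3), rho(e1 e3) = -I*rho(e2), rho(e2 e3) = I*rho(e1); with real blade coefficients the real parts of m0..m3 are the coefficients of 1, e1, e2, e3 and the imaginary parts give the bivectors (e2 e3: Im m1, e1 e3: -Im m2, e1 e2: Im m3).
Answer: 4/5*e3 + 1/4*e2 e3


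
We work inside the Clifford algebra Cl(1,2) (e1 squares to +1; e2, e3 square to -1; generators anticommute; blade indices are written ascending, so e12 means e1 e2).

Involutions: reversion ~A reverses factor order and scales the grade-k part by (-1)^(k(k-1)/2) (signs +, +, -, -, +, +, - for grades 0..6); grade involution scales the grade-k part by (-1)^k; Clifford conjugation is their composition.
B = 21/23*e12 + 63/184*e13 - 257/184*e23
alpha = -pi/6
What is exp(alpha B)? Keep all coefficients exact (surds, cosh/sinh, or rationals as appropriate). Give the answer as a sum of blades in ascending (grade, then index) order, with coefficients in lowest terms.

B^2 term by term: the squares give (21/23)^2*(e12)^2 + (63/184)^2*(e13)^2 + (-257/184)^2*(e23)^2 = 441/529*(+1) + 3969/33856*(+1) + 66049/33856*(-1) = -1 (each basis 2-blade squares to minus the product of its generators' squares); cross terms between blades sharing an index anticommute and cancel. So B^2 = -1.
B^2 = -1 — since the square is negative, the closed form is circular: l = 1, alpha*l = -pi/6, so exp(alpha B) = cos(-pi/6) + (sin(-pi/6)/1)*B = sqrt(3)/2 + (-1/2)*B.
Answer: sqrt(3)/2 - 21/46*e12 - 63/368*e13 + 257/368*e23


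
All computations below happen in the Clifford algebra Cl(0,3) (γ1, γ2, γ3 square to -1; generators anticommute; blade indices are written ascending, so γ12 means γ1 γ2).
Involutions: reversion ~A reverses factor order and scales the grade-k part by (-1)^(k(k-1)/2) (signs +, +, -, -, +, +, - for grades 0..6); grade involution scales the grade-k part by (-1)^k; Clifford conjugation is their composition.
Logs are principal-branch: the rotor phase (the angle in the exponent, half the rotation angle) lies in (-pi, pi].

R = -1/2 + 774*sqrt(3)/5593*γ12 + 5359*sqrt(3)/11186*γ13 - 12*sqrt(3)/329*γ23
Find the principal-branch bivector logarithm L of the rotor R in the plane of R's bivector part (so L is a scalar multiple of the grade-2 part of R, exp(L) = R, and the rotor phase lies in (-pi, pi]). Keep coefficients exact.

The scalar part of R is -1/2, so the principal-branch rotor phase is pinned; divide the bivector part by its sine to get the unit plane — L is the phase times that plane.
Concretely: cos(phase) = -1/2 gives phase = ±2*pi/3, and since phase/sin(phase) is even the sign is immaterial: L = (phase/sin(phase)) * <R>_2 = (4*sqrt(3)*pi/9) * <R>_2.
Answer: 1032*pi/5593*γ12 + 10718*pi/16779*γ13 - 16*pi/329*γ23


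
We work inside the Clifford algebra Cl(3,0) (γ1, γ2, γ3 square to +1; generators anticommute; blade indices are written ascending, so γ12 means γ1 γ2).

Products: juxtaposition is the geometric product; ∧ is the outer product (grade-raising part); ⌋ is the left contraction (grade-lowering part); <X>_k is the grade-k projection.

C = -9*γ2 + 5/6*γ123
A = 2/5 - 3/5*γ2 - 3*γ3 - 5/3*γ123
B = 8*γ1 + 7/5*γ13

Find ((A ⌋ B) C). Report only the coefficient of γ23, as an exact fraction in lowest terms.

step 1: 37/5*γ1 + 14/25*γ13
step 2: 7/15*γ2 - 333/5*γ12 + 37/6*γ23 + 126/25*γ123
Answer: 37/6


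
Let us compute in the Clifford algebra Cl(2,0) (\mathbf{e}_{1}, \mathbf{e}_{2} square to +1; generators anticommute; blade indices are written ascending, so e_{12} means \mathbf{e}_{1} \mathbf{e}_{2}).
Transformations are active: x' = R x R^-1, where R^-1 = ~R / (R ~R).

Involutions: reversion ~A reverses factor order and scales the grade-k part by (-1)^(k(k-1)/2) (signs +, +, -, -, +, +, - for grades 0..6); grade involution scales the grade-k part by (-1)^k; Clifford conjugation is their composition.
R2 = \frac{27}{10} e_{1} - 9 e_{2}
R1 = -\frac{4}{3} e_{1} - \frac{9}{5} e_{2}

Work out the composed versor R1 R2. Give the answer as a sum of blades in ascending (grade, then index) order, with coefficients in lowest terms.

Distribute over the terms of R1 (each basis-blade product reordered to ascending indices, repeated generators contracted through their squares):
(-\frac{4}{3} e_{1}) R2 = -\frac{18}{5} + 12 e_{12}
(-\frac{9}{5} e_{2}) R2 = \frac{81}{5} + \frac{243}{50} e_{12}
Summing the partial products and collecting blades:
Answer: \frac{63}{5} + \frac{843}{50} e_{12}


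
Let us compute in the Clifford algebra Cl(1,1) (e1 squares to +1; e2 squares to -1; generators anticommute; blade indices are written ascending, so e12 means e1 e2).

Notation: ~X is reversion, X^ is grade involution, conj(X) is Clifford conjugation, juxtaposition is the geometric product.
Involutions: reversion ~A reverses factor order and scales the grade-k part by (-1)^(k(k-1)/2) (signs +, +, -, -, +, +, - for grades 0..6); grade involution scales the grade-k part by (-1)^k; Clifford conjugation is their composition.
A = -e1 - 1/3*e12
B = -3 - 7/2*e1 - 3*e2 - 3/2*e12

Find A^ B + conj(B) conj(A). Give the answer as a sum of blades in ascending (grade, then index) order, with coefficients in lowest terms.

first term: -3 - 4*e1 - 8/3*e2 - 2*e12
second term: 4 - 2*e1 - 1/3*e2 - 4*e12
Answer: 1 - 6*e1 - 3*e2 - 6*e12
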